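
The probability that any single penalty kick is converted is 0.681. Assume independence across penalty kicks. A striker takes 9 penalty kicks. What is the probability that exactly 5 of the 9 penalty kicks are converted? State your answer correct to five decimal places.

0.19110

X ~ Binomial(n=9, p=0.681).
P(X=5) = C(9,5) · p^5 · (1−p)^4
= 126 · 0.14647 · 0.010355 = 0.1911036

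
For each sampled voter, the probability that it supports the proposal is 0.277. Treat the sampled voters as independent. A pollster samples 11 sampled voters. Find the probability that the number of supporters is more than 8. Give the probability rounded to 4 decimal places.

X ~ Binomial(11, 0.277); P(X ≥ 9) = Σ C(11,k) p^k (1−p)^(11−k) over k:
  k=9: C(11,9)·0.277^9·0.723^2 = 0.000276
  k=10: C(11,10)·0.277^10·0.723^1 = 0.000021
  k=11: C(11,11)·0.277^11·0.723^0 = 0.000001
Total = 0.000298

0.0003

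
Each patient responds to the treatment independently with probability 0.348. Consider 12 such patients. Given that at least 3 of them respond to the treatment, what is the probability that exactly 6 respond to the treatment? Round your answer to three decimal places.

0.149

X ~ Binomial(12, 0.348). Want P(X=6 | X≥3) = P(X=6) / P(X≥3).
P(X=6) = C(12,6)·0.348^6·0.652^6 = 0.12608
P(X≥3) = 1 − 0.00590 − 0.03780 − 0.11096 = 0.84534
Ratio = 0.12608 / 0.84534 = 0.14914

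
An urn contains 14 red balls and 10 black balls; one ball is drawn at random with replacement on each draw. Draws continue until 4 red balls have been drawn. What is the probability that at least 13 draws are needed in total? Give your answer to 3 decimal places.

Needing more than 12 draws ⇔ fewer than 4 successes in the first 12. With X ~ Binomial(12, 0.583333), P(Y > 12) = P(X ≤ 3).
  k=0: C(12,0)·0.583333^0·0.416667^12 = 0.00003
  k=1: C(12,1)·0.583333^1·0.416667^11 = 0.00046
  k=2: C(12,2)·0.583333^2·0.416667^10 = 0.00354
  k=3: C(12,3)·0.583333^3·0.416667^9 = 0.01653
P(X ≤ 3) = 0.02056

0.021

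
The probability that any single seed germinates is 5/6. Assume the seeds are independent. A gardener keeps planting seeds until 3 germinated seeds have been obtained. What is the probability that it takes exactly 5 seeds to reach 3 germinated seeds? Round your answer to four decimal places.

0.0965

Y = trial on which the third success occurs; negative binomial, r=3, p=0.833333.
P(Y=5) = C(4,2) · p^3 · (1−p)^2
= 6 · 0.5787 · 0.027778 = 0.096451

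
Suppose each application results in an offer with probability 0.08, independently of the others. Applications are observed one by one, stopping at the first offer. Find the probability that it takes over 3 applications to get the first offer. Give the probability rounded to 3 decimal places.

0.779

Y = number of applications to the first success; geometric, p = 0.08.
P(Y > 3) = P(first 3 all fail) = (1−p)^3 = 0.77869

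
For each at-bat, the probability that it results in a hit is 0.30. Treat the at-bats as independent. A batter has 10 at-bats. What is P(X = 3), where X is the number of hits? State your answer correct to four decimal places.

0.2668

X ~ Binomial(n=10, p=0.30).
P(X=3) = C(10,3) · p^3 · (1−p)^7
= 120 · 0.027 · 0.082354 = 0.266828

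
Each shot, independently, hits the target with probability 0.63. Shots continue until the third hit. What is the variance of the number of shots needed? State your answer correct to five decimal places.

Y = total shots until the third success; negative binomial with r=3, p=0.63.
Var(Y) = r(1−p)/p² = 3·0.37 / 0.63² = 2.7966742

2.79667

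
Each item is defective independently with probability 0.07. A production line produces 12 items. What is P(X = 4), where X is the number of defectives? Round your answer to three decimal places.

X ~ Binomial(n=12, p=0.07).
P(X=4) = C(12,4) · p^4 · (1−p)^8
= 495 · 2.401e-05 · 0.55958 = 0.00665

0.007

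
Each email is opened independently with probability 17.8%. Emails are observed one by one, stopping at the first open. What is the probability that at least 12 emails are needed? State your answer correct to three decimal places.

Y = number of emails to the first success; geometric, p = 0.178.
P(Y > 11) = P(first 11 all fail) = (1−p)^11 = 0.11577

0.116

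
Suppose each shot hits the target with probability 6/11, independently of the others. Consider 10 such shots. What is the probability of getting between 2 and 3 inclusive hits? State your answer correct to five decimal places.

0.10247

X ~ Binomial(10, 0.545455); P(2 ≤ X ≤ 3) = Σ C(10,k) p^k (1−p)^(10−k) over k:
  k=2: C(10,2)·0.545455^2·0.454545^8 = 0.0243977
  k=3: C(10,3)·0.545455^3·0.454545^7 = 0.0780725
Total = 0.1024702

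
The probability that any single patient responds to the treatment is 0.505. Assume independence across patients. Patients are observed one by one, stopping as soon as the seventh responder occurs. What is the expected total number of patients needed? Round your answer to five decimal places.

13.86139

Y = total patients until the seventh success; negative binomial with r=7, p=0.505.
E[Y] = r / p = 7 / 0.505 = 13.8613861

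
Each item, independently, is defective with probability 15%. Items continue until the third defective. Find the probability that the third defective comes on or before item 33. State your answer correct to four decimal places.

0.8910

Finishing within 33 items ⇔ at least 3 successes in the first 33. With X ~ Binomial(33, 0.15), P(Y ≤ 33) = 1 − P(X ≤ 2).
  k=0: C(33,0)·0.15^0·0.85^33 = 0.004686
  k=1: C(33,1)·0.15^1·0.85^32 = 0.027290
  k=2: C(33,2)·0.15^2·0.85^31 = 0.077055
1 − 0.109032 = 0.890968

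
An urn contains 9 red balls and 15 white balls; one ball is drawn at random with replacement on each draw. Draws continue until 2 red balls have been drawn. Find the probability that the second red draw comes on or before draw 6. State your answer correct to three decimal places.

0.726

Finishing within 6 draws ⇔ at least 2 successes in the first 6. With X ~ Binomial(6, 0.375), P(Y ≤ 6) = 1 − P(X ≤ 1).
  k=0: C(6,0)·0.375^0·0.625^6 = 0.05960
  k=1: C(6,1)·0.375^1·0.625^5 = 0.21458
1 − 0.27418 = 0.72582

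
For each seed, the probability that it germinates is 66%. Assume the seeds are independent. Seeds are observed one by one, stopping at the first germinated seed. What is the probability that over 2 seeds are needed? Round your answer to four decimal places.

0.1156

Y = number of seeds to the first success; geometric, p = 0.66.
P(Y > 2) = P(first 2 all fail) = (1−p)^2 = 0.115600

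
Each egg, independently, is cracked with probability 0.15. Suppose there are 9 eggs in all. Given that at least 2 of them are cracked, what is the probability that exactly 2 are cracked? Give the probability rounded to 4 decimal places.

0.6483

X ~ Binomial(9, 0.15). Want P(X=2 | X≥2) = P(X=2) / P(X≥2).
P(X=2) = C(9,2)·0.15^2·0.85^7 = 0.259667
P(X≥2) = 1 − 0.231617 − 0.367862 = 0.400521
Ratio = 0.259667 / 0.400521 = 0.648324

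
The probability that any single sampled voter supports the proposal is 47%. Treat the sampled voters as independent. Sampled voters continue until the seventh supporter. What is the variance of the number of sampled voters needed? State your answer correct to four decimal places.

16.7949

Y = total sampled voters until the seventh success; negative binomial with r=7, p=0.47.
Var(Y) = r(1−p)/p² = 7·0.53 / 0.47² = 16.794930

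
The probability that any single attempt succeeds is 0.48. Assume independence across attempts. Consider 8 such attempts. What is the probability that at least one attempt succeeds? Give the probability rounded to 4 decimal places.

0.9947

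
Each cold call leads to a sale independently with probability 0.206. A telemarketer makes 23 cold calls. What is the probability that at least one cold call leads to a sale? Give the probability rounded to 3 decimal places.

0.995

P(at least one) = 1 − P(none) = 1 − (1 − 0.206)^23
= 1 − 0.00496 = 0.99504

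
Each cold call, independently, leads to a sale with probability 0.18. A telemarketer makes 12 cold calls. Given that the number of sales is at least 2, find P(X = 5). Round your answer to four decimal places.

0.0562

X ~ Binomial(12, 0.18). Want P(X=5 | X≥2) = P(X=5) / P(X≥2).
P(X=5) = C(12,5)·0.18^5·0.82^7 = 0.037307
P(X≥2) = 1 − 0.092420 − 0.243448 = 0.664132
Ratio = 0.037307 / 0.664132 = 0.056173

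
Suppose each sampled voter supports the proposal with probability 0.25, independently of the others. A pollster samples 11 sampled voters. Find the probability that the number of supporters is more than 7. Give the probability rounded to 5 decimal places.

0.00119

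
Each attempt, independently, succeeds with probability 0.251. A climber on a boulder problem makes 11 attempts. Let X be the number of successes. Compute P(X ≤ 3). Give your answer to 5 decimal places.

0.71055

X ~ Binomial(11, 0.251); P(X ≤ 3) = Σ C(11,k) p^k (1−p)^(11−k) over k:
  k=0: C(11,0)·0.251^0·0.749^11 = 0.0416198
  k=1: C(11,1)·0.251^1·0.749^10 = 0.1534209
  k=2: C(11,2)·0.251^2·0.749^9 = 0.2570671
  k=3: C(11,3)·0.251^3·0.749^8 = 0.2584400
Total = 0.7105478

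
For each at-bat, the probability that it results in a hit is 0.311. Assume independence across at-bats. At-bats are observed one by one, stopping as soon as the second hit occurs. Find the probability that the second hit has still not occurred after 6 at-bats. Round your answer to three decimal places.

Needing more than 6 at-bats ⇔ fewer than 2 successes in the first 6. With X ~ Binomial(6, 0.311), P(Y > 6) = P(X ≤ 1).
  k=0: C(6,0)·0.311^0·0.689^6 = 0.10698
  k=1: C(6,1)·0.311^1·0.689^5 = 0.28974
P(X ≤ 1) = 0.39672

0.397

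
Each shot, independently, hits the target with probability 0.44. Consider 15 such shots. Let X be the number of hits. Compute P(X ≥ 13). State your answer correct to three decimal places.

0.001

X ~ Binomial(15, 0.44); P(X ≥ 13) = Σ C(15,k) p^k (1−p)^(15−k) over k:
  k=13: C(15,13)·0.44^13·0.56^2 = 0.00076
  k=14: C(15,14)·0.44^14·0.56^1 = 0.00009
  k=15: C(15,15)·0.44^15·0.56^0 = 0.00000
Total = 0.00085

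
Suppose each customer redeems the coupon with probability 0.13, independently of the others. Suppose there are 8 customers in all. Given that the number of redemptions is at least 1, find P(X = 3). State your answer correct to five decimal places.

X ~ Binomial(8, 0.13). Want P(X=3 | X≥1) = P(X=3) / P(X≥1).
P(X=3) = C(8,3)·0.13^3·0.87^5 = 0.0613217
P(X≥1) = 1 − 0.3282117 = 0.6717883
Ratio = 0.0613217 / 0.6717883 = 0.0912813

0.09128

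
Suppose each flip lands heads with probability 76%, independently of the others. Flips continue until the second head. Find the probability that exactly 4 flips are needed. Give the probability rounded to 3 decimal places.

Y = trial on which the second success occurs; negative binomial, r=2, p=0.76.
P(Y=4) = C(3,1) · p^2 · (1−p)^2
= 3 · 0.5776 · 0.0576 = 0.09981

0.100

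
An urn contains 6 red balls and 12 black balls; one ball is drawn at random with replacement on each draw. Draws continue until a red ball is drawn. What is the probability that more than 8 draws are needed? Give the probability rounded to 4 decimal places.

0.0390

Y = number of draws to the first success; geometric, p = 0.333333.
P(Y > 8) = P(first 8 all fail) = (1−p)^8 = 0.039018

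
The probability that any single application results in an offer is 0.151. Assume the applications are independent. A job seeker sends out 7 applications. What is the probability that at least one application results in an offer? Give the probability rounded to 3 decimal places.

0.682

P(at least one) = 1 − P(none) = 1 − (1 − 0.151)^7
= 1 − 0.31795 = 0.68205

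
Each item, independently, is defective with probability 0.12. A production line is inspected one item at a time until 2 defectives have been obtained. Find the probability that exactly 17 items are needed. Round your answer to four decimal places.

0.0339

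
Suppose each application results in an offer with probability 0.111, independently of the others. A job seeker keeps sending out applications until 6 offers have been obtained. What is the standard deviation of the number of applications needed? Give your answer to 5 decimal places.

20.80672

Y = total applications until the sixth success; negative binomial with r=6, p=0.111.
SD(Y) = √[r(1−p)/p²] = √(432.9194059) = 20.8067154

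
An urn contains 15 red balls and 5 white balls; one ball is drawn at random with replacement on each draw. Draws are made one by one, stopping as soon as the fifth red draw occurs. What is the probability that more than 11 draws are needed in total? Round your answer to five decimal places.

Needing more than 11 draws ⇔ fewer than 5 successes in the first 11. With X ~ Binomial(11, 0.75), P(Y > 11) = P(X ≤ 4).
  k=0: C(11,0)·0.75^0·0.25^11 = 0.0000002
  k=1: C(11,1)·0.75^1·0.25^10 = 0.0000079
  k=2: C(11,2)·0.75^2·0.25^9 = 0.0001180
  k=3: C(11,3)·0.75^3·0.25^8 = 0.0010622
  k=4: C(11,4)·0.75^4·0.25^7 = 0.0063729
P(X ≤ 4) = 0.0075612

0.00756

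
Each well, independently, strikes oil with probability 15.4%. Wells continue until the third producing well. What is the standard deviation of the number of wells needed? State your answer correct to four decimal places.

10.3449

Y = total wells until the third success; negative binomial with r=3, p=0.154.
SD(Y) = √[r(1−p)/p²] = √(107.016360) = 10.344871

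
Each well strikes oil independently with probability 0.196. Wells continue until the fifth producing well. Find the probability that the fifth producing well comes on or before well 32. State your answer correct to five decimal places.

Finishing within 32 wells ⇔ at least 5 successes in the first 32. With X ~ Binomial(32, 0.196), P(Y ≤ 32) = 1 − P(X ≤ 4).
  k=0: C(32,0)·0.196^0·0.804^32 = 0.0009294
  k=1: C(32,1)·0.196^1·0.804^31 = 0.0072501
  k=2: C(32,2)·0.196^2·0.804^30 = 0.0273953
  k=3: C(32,3)·0.196^3·0.804^29 = 0.0667844
  k=4: C(32,4)·0.196^4·0.804^28 = 0.1180357
1 − 0.2203949 = 0.7796051

0.77961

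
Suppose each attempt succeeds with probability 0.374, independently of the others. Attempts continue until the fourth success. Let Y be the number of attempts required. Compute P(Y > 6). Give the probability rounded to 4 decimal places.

Needing more than 6 attempts ⇔ fewer than 4 successes in the first 6. With X ~ Binomial(6, 0.374), P(Y > 6) = P(X ≤ 3).
  k=0: C(6,0)·0.374^0·0.626^6 = 0.060179
  k=1: C(6,1)·0.374^1·0.626^5 = 0.215722
  k=2: C(6,2)·0.374^2·0.626^4 = 0.322205
  k=3: C(6,3)·0.374^3·0.626^3 = 0.256666
P(X ≤ 3) = 0.854772

0.8548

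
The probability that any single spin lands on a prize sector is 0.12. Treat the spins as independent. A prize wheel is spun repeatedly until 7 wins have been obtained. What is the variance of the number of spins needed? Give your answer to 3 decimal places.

427.778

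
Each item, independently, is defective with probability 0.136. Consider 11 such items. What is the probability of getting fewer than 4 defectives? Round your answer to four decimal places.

X ~ Binomial(11, 0.136); P(X ≤ 3) = Σ C(11,k) p^k (1−p)^(11−k) over k:
  k=0: C(11,0)·0.136^0·0.864^11 = 0.200286
  k=1: C(11,1)·0.136^1·0.864^10 = 0.346792
  k=2: C(11,2)·0.136^2·0.864^9 = 0.272938
  k=3: C(11,3)·0.136^3·0.864^8 = 0.128887
Total = 0.948904

0.9489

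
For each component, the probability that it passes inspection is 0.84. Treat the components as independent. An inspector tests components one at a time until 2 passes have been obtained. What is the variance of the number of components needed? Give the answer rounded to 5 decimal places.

Y = total components until the second success; negative binomial with r=2, p=0.84.
Var(Y) = r(1−p)/p² = 2·0.16 / 0.84² = 0.4535147

0.45351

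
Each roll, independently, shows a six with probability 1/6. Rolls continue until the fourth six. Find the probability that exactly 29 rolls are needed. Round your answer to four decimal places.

0.0265

Y = trial on which the fourth success occurs; negative binomial, r=4, p=0.166667.
P(Y=29) = C(28,3) · p^4 · (1−p)^25
= 3276 · 0.0007716 · 0.010483 = 0.026498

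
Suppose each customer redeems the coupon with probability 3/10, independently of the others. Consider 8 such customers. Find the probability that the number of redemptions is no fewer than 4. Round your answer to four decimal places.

X ~ Binomial(8, 0.30); P(X ≥ 4) = Σ C(8,k) p^k (1−p)^(8−k) over k:
  k=4: C(8,4)·0.30^4·0.70^4 = 0.136137
  k=5: C(8,5)·0.30^5·0.70^3 = 0.046675
  k=6: C(8,6)·0.30^6·0.70^2 = 0.010002
  k=7: C(8,7)·0.30^7·0.70^1 = 0.001225
  k=8: C(8,8)·0.30^8·0.70^0 = 0.000066
Total = 0.194104

0.1941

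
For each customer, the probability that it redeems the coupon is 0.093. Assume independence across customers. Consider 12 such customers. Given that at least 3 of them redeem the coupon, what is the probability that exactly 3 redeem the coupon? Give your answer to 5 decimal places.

X ~ Binomial(12, 0.093). Want P(X=3 | X≥3) = P(X=3) / P(X≥3).
P(X=3) = C(12,3)·0.093^3·0.907^9 = 0.0735084
P(X≥3) = 1 − 0.3099470 − 0.3813681 − 0.2150714 = 0.0936135
Ratio = 0.0735084 / 0.0936135 = 0.7852333

0.78523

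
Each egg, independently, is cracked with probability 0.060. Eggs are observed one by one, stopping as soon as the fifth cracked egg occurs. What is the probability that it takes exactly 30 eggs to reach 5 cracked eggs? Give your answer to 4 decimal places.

Y = trial on which the fifth success occurs; negative binomial, r=5, p=0.06.
P(Y=30) = C(29,4) · p^5 · (1−p)^25
= 23751 · 7.776e-07 · 0.21291 = 0.003932

0.0039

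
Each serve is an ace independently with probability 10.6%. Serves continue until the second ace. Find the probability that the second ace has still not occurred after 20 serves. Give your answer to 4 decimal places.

0.3586

Needing more than 20 serves ⇔ fewer than 2 successes in the first 20. With X ~ Binomial(20, 0.106), P(Y > 20) = P(X ≤ 1).
  k=0: C(20,0)·0.106^0·0.894^20 = 0.106353
  k=1: C(20,1)·0.106^1·0.894^19 = 0.252202
P(X ≤ 1) = 0.358555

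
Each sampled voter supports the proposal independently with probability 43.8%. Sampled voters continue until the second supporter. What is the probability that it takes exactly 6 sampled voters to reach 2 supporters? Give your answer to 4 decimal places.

Y = trial on which the second success occurs; negative binomial, r=2, p=0.438.
P(Y=6) = C(5,1) · p^2 · (1−p)^4
= 5 · 0.19184 · 0.099757 = 0.095689

0.0957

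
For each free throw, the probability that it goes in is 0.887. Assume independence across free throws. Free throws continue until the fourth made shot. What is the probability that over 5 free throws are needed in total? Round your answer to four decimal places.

Needing more than 5 free throws ⇔ fewer than 4 successes in the first 5. With X ~ Binomial(5, 0.887), P(Y > 5) = P(X ≤ 3).
  k=0: C(5,0)·0.887^0·0.113^5 = 0.000018
  k=1: C(5,1)·0.887^1·0.113^4 = 0.000723
  k=2: C(5,2)·0.887^2·0.113^3 = 0.011352
  k=3: C(5,3)·0.887^3·0.113^2 = 0.089110
P(X ≤ 3) = 0.101204

0.1012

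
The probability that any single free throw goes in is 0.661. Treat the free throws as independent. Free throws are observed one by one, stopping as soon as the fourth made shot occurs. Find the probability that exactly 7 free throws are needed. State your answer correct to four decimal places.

0.1487

Y = trial on which the fourth success occurs; negative binomial, r=4, p=0.661.
P(Y=7) = C(6,3) · p^4 · (1−p)^3
= 20 · 0.1909 · 0.038958 = 0.148742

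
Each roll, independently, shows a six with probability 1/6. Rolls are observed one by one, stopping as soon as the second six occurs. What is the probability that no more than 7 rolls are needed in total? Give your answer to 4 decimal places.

Finishing within 7 rolls ⇔ at least 2 successes in the first 7. With X ~ Binomial(7, 0.166667), P(Y ≤ 7) = 1 − P(X ≤ 1).
  k=0: C(7,0)·0.166667^0·0.833333^7 = 0.279082
  k=1: C(7,1)·0.166667^1·0.833333^6 = 0.390714
1 − 0.669796 = 0.330204

0.3302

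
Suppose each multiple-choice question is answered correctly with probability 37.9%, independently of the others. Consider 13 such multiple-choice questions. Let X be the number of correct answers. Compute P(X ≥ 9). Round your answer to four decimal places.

0.0221

X ~ Binomial(13, 0.379); P(X ≥ 9) = Σ C(13,k) p^k (1−p)^(13−k) over k:
  k=9: C(13,9)·0.379^9·0.621^4 = 0.017156
  k=10: C(13,10)·0.379^10·0.621^3 = 0.004188
  k=11: C(13,11)·0.379^11·0.621^2 = 0.000697
  k=12: C(13,12)·0.379^12·0.621^1 = 0.000071
  k=13: C(13,13)·0.379^13·0.621^0 = 0.000003
Total = 0.022116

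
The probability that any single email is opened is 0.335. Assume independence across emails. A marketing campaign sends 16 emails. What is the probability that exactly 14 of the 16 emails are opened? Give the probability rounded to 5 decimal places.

X ~ Binomial(n=16, p=0.335).
P(X=14) = C(16,14) · p^14 · (1−p)^2
= 120 · 2.242e-07 · 0.44222 = 0.0000119

0.00001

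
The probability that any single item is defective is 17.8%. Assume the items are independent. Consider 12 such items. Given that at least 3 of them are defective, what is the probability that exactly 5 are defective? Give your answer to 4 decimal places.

X ~ Binomial(12, 0.178). Want P(X=5 | X≥3) = P(X=5) / P(X≥3).
P(X=5) = C(12,5)·0.178^5·0.822^7 = 0.035886
P(X≥3) = 1 − 0.095162 − 0.247281 − 0.294511 = 0.363046
Ratio = 0.035886 / 0.363046 = 0.098848

0.0988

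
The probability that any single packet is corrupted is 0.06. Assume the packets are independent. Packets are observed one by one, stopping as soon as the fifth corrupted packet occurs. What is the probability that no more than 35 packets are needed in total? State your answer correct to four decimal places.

0.0563

Finishing within 35 packets ⇔ at least 5 successes in the first 35. With X ~ Binomial(35, 0.06), P(Y ≤ 35) = 1 − P(X ≤ 4).
  k=0: C(35,0)·0.06^0·0.94^35 = 0.114677
  k=1: C(35,1)·0.06^1·0.94^34 = 0.256192
  k=2: C(35,2)·0.06^2·0.94^33 = 0.277996
  k=3: C(35,3)·0.06^3·0.94^32 = 0.195189
  k=4: C(35,4)·0.06^4·0.94^31 = 0.099671
1 − 0.943725 = 0.056275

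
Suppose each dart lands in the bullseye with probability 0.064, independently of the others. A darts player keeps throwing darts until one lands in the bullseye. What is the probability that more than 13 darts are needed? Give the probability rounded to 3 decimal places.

0.423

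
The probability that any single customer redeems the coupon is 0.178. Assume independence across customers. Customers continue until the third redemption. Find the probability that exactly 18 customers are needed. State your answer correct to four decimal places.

0.0405

Y = trial on which the third success occurs; negative binomial, r=3, p=0.178.
P(Y=18) = C(17,2) · p^3 · (1−p)^15
= 136 · 0.0056398 · 0.052854 = 0.040539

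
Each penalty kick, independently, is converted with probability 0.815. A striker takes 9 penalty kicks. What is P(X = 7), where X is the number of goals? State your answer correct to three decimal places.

0.294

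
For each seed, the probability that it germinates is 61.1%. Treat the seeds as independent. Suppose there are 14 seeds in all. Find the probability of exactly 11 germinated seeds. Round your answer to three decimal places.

X ~ Binomial(n=14, p=0.611).
P(X=11) = C(14,11) · p^11 · (1−p)^3
= 364 · 0.0044305 · 0.058864 = 0.09493

0.095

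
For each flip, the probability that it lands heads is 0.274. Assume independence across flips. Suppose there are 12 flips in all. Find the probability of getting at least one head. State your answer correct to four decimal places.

0.9786

P(at least one) = 1 − P(none) = 1 − (1 − 0.274)^12
= 1 − 0.021441 = 0.978559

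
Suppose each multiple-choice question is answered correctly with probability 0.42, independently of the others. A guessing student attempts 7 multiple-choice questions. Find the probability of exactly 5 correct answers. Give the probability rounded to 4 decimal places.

X ~ Binomial(n=7, p=0.42).
P(X=5) = C(7,5) · p^5 · (1−p)^2
= 21 · 0.013069 · 0.3364 = 0.092326

0.0923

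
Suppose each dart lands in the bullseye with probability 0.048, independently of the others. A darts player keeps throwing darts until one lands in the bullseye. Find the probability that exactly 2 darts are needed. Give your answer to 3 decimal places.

0.046

Geometric (trials to first success), p = 0.048.
P(Y = 2) = (1−p)^1 · p = 0.952 · 0.048 = 0.04570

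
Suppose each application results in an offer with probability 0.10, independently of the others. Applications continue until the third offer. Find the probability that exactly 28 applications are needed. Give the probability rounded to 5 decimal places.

0.02520

Y = trial on which the third success occurs; negative binomial, r=3, p=0.10.
P(Y=28) = C(27,2) · p^3 · (1−p)^25
= 351 · 0.001 · 0.07179 = 0.0251982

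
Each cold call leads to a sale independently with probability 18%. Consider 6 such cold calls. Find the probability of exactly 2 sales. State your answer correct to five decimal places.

X ~ Binomial(n=6, p=0.18).
P(X=2) = C(6,2) · p^2 · (1−p)^4
= 15 · 0.0324 · 0.45212 = 0.2197312

0.21973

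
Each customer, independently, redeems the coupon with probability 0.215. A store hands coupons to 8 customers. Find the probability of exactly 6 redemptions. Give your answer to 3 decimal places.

X ~ Binomial(n=8, p=0.215).
P(X=6) = C(8,6) · p^6 · (1−p)^2
= 28 · 9.8771e-05 · 0.61623 = 0.00170

0.002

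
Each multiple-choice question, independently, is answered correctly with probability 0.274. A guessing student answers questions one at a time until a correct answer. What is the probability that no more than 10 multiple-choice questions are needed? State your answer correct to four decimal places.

Y = number of multiple-choice questions to the first success; geometric, p = 0.274.
P(Y ≤ 10) = 1 − (1−p)^10 = 1 − 0.040679 = 0.959321

0.9593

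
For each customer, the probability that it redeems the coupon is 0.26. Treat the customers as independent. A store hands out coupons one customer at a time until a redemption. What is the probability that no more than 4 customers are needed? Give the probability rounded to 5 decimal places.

Y = number of customers to the first success; geometric, p = 0.26.
P(Y ≤ 4) = 1 − (1−p)^4 = 1 − 0.2998658 = 0.7001342

0.70013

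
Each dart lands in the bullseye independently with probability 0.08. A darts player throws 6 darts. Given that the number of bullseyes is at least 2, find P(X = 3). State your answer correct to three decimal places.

0.103

X ~ Binomial(6, 0.08). Want P(X=3 | X≥2) = P(X=3) / P(X≥2).
P(X=3) = C(6,3)·0.08^3·0.92^3 = 0.00797
P(X≥2) = 1 − 0.60636 − 0.31636 = 0.07729
Ratio = 0.00797 / 0.07729 = 0.10317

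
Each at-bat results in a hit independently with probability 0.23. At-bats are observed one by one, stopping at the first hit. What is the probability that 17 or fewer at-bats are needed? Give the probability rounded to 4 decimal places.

0.9882

Y = number of at-bats to the first success; geometric, p = 0.23.
P(Y ≤ 17) = 1 − (1−p)^17 = 1 − 0.011758 = 0.988242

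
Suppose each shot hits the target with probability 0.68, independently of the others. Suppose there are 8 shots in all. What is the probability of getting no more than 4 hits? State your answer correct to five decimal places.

X ~ Binomial(8, 0.68); P(X ≤ 4) = Σ C(8,k) p^k (1−p)^(8−k) over k:
  k=0: C(8,0)·0.68^0·0.32^8 = 0.0001100
  k=1: C(8,1)·0.68^1·0.32^7 = 0.0018692
  k=2: C(8,2)·0.68^2·0.32^6 = 0.0139020
  k=3: C(8,3)·0.68^3·0.32^5 = 0.0590833
  k=4: C(8,4)·0.68^4·0.32^4 = 0.1569400
Total = 0.2319043

0.23190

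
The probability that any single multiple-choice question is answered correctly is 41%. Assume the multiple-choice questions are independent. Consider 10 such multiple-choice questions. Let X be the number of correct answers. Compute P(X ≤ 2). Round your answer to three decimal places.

0.152

X ~ Binomial(10, 0.41); P(X ≤ 2) = Σ C(10,k) p^k (1−p)^(10−k) over k:
  k=0: C(10,0)·0.41^0·0.59^10 = 0.00511
  k=1: C(10,1)·0.41^1·0.59^9 = 0.03552
  k=2: C(10,2)·0.41^2·0.59^8 = 0.11107
Total = 0.15170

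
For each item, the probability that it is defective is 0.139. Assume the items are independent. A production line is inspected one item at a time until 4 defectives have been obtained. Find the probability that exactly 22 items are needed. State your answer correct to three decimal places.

0.034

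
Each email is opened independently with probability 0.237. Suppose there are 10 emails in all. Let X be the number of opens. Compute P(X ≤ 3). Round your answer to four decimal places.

0.8054

X ~ Binomial(10, 0.237); P(X ≤ 3) = Σ C(10,k) p^k (1−p)^(10−k) over k:
  k=0: C(10,0)·0.237^0·0.763^10 = 0.066872
  k=1: C(10,1)·0.237^1·0.763^9 = 0.207716
  k=2: C(10,2)·0.237^2·0.763^8 = 0.290339
  k=3: C(10,3)·0.237^3·0.763^7 = 0.240491
Total = 0.805417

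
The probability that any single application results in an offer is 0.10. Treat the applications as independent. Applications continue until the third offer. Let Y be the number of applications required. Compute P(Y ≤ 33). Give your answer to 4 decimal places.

Finishing within 33 applications ⇔ at least 3 successes in the first 33. With X ~ Binomial(33, 0.10), P(Y ≤ 33) = 1 − P(X ≤ 2).
  k=0: C(33,0)·0.10^0·0.90^33 = 0.030903
  k=1: C(33,1)·0.10^1·0.90^32 = 0.113312
  k=2: C(33,2)·0.10^2·0.90^31 = 0.201443
1 − 0.345658 = 0.654342

0.6543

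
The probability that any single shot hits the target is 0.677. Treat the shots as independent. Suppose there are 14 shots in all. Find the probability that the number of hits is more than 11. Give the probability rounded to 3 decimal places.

0.121

X ~ Binomial(14, 0.677); P(X ≥ 12) = Σ C(14,k) p^k (1−p)^(14−k) over k:
  k=12: C(14,12)·0.677^12·0.323^2 = 0.08801
  k=13: C(14,13)·0.677^13·0.323^1 = 0.02838
  k=14: C(14,14)·0.677^14·0.323^0 = 0.00425
Total = 0.12063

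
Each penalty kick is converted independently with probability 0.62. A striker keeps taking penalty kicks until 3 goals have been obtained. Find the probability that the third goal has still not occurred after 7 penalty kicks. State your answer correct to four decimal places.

Needing more than 7 penalty kicks ⇔ fewer than 3 successes in the first 7. With X ~ Binomial(7, 0.62), P(Y > 7) = P(X ≤ 2).
  k=0: C(7,0)·0.62^0·0.38^7 = 0.001144
  k=1: C(7,1)·0.62^1·0.38^6 = 0.013067
  k=2: C(7,2)·0.62^2·0.38^5 = 0.063962
P(X ≤ 2) = 0.078173

0.0782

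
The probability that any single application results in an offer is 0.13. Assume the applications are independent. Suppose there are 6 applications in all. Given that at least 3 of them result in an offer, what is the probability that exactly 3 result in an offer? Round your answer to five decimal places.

0.89371

X ~ Binomial(6, 0.13). Want P(X=3 | X≥3) = P(X=3) / P(X≥3).
P(X=3) = C(6,3)·0.13^3·0.87^3 = 0.0289346
P(X≥3) = 1 − 0.4336262 − 0.3887683 − 0.1452295 = 0.0323759
Ratio = 0.0289346 / 0.0323759 = 0.8937076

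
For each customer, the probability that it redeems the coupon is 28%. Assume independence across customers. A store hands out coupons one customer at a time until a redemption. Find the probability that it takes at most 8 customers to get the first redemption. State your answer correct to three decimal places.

0.928

Y = number of customers to the first success; geometric, p = 0.28.
P(Y ≤ 8) = 1 − (1−p)^8 = 1 − 0.07222 = 0.92778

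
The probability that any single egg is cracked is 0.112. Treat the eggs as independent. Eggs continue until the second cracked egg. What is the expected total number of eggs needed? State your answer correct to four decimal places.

17.8571

Y = total eggs until the second success; negative binomial with r=2, p=0.112.
E[Y] = r / p = 2 / 0.112 = 17.857143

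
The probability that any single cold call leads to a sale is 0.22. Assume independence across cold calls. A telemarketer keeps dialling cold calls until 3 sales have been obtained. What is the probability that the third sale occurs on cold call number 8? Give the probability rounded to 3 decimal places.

Y = trial on which the third success occurs; negative binomial, r=3, p=0.22.
P(Y=8) = C(7,2) · p^3 · (1−p)^5
= 21 · 0.010648 · 0.28872 = 0.06456

0.065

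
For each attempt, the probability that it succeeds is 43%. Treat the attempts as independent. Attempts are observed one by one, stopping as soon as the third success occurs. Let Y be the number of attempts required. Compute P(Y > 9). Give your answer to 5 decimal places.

Needing more than 9 attempts ⇔ fewer than 3 successes in the first 9. With X ~ Binomial(9, 0.43), P(Y > 9) = P(X ≤ 2).
  k=0: C(9,0)·0.43^0·0.57^9 = 0.0063515
  k=1: C(9,1)·0.43^1·0.57^8 = 0.0431231
  k=2: C(9,2)·0.43^2·0.57^7 = 0.1301258
P(X ≤ 2) = 0.1796003

0.17960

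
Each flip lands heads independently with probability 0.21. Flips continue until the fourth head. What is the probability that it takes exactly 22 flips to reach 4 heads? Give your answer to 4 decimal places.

Y = trial on which the fourth success occurs; negative binomial, r=4, p=0.21.
P(Y=22) = C(21,3) · p^4 · (1−p)^18
= 1330 · 0.0019448 · 0.014364 = 0.037155

0.0372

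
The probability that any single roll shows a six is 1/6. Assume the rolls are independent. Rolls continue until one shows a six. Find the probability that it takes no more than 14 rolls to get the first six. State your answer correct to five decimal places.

0.92211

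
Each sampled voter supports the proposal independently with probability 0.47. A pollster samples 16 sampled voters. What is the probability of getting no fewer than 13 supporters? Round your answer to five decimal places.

X ~ Binomial(16, 0.47); P(X ≥ 13) = Σ C(16,k) p^k (1−p)^(16−k) over k:
  k=13: C(16,13)·0.47^13·0.53^3 = 0.0045529
  k=14: C(16,14)·0.47^14·0.53^2 = 0.0008652
  k=15: C(16,15)·0.47^15·0.53^1 = 0.0001023
  k=16: C(16,16)·0.47^16·0.53^0 = 0.0000057
Total = 0.0055260

0.00553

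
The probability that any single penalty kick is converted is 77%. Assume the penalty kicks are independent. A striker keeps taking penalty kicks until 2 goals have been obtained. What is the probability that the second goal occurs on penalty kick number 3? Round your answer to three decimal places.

0.273

Y = trial on which the second success occurs; negative binomial, r=2, p=0.77.
P(Y=3) = C(2,1) · p^2 · (1−p)^1
= 2 · 0.5929 · 0.23 = 0.27273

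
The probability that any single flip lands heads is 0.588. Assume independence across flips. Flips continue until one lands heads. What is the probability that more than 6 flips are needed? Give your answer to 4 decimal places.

Y = number of flips to the first success; geometric, p = 0.588.
P(Y > 6) = P(first 6 all fail) = (1−p)^6 = 0.004891

0.0049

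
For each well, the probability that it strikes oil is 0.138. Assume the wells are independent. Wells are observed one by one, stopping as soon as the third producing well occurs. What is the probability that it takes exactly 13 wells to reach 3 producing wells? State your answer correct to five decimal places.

Y = trial on which the third success occurs; negative binomial, r=3, p=0.138.
P(Y=13) = C(12,2) · p^3 · (1−p)^10
= 66 · 0.0026281 · 0.2265 = 0.0392875

0.03929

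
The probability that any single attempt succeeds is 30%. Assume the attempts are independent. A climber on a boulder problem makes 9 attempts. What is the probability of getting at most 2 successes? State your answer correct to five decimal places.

0.46283

X ~ Binomial(9, 0.30); P(X ≤ 2) = Σ C(9,k) p^k (1−p)^(9−k) over k:
  k=0: C(9,0)·0.30^0·0.70^9 = 0.0403536
  k=1: C(9,1)·0.30^1·0.70^8 = 0.1556496
  k=2: C(9,2)·0.30^2·0.70^7 = 0.2668279
Total = 0.4628312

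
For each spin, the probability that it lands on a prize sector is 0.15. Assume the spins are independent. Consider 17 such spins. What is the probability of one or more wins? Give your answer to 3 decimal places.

0.937

P(at least one) = 1 − P(none) = 1 − (1 − 0.15)^17
= 1 − 0.06311 = 0.93689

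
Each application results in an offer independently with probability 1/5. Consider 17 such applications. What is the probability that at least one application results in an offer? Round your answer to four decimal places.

0.9775

P(at least one) = 1 − P(none) = 1 − (1 − 0.20)^17
= 1 − 0.022518 = 0.977482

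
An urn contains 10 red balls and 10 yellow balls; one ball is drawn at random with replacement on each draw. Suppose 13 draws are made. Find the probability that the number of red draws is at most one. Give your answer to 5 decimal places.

0.00171

X ~ Binomial(13, 0.50); P(X ≤ 1) = Σ C(13,k) p^k (1−p)^(13−k) over k:
  k=0: C(13,0)·0.50^0·0.50^13 = 0.0001221
  k=1: C(13,1)·0.50^1·0.50^12 = 0.0015869
Total = 0.0017090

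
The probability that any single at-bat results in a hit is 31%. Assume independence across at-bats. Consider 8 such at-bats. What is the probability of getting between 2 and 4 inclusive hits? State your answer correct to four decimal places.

X ~ Binomial(8, 0.31); P(2 ≤ X ≤ 4) = Σ C(8,k) p^k (1−p)^(8−k) over k:
  k=2: C(8,2)·0.31^2·0.69^6 = 0.290386
  k=3: C(8,3)·0.31^3·0.69^5 = 0.260927
  k=4: C(8,4)·0.31^4·0.69^4 = 0.146535
Total = 0.697848

0.6978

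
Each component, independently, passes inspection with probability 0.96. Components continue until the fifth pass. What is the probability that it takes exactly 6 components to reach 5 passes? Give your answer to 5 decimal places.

0.16307

Y = trial on which the fifth success occurs; negative binomial, r=5, p=0.96.
P(Y=6) = C(5,4) · p^5 · (1−p)^1
= 5 · 0.81537 · 0.04 = 0.1630745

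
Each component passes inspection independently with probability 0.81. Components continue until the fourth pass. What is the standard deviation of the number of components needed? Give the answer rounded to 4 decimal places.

Y = total components until the fourth success; negative binomial with r=4, p=0.81.
SD(Y) = √[r(1−p)/p²] = √(1.158360) = 1.076271

1.0763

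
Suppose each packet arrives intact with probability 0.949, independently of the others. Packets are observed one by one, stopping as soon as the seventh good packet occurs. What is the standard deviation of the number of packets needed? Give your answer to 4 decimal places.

0.6296

Y = total packets until the seventh success; negative binomial with r=7, p=0.949.
SD(Y) = √[r(1−p)/p²] = √(0.396402) = 0.629605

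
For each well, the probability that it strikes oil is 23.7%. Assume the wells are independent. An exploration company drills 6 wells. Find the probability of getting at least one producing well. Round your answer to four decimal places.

P(at least one) = 1 − P(none) = 1 − (1 − 0.237)^6
= 1 − 0.197309 = 0.802691

0.8027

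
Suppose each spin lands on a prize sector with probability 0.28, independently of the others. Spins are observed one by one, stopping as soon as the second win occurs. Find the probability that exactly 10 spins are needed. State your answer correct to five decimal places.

0.05096

Y = trial on which the second success occurs; negative binomial, r=2, p=0.28.
P(Y=10) = C(9,1) · p^2 · (1−p)^8
= 9 · 0.0784 · 0.07222 = 0.0509587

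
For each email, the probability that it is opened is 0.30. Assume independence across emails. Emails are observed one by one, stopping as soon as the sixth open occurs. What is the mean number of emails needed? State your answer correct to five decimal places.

20.00000

Y = total emails until the sixth success; negative binomial with r=6, p=0.30.
E[Y] = r / p = 6 / 0.30 = 20.0000000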